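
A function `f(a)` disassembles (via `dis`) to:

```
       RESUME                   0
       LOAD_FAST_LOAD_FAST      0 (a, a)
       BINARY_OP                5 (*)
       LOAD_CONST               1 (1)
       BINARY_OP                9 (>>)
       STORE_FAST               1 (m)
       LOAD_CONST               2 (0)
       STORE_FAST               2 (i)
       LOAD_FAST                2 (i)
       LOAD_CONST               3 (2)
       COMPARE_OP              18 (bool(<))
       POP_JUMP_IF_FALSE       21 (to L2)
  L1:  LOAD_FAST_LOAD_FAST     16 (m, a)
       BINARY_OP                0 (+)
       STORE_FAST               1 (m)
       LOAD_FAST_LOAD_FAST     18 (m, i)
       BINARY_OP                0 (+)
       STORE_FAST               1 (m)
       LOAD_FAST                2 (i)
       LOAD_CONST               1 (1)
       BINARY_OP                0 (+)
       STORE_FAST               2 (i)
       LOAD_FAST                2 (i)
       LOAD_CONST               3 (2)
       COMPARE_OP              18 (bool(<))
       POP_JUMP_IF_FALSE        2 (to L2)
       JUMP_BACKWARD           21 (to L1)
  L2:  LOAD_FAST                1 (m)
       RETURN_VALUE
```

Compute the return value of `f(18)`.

LOAD_FAST_LOAD_FAST a,a → push 18,18. Stack: [18, 18]
BINARY_OP * → 18 * 18 = 324. Stack: [324]
LOAD_CONST → push 1. Stack: [324, 1]
BINARY_OP >> → 324 >> 1 = 162. Stack: [162]
STORE_FAST m → m=162. Stack: []
LOAD_CONST → push 0. Stack: [0]
STORE_FAST i → i=0. Stack: []
LOAD_FAST i → push 0. Stack: [0]
LOAD_CONST → push 2. Stack: [0, 2]
COMPARE_OP bool(<) → 0 vs 2 = True. Stack: [True]
POP_JUMP_IF_FALSE → pop True; no jump. Stack: []
LOAD_FAST_LOAD_FAST m,a → push 162,18. Stack: [162, 18]
BINARY_OP + → 162 + 18 = 180. Stack: [180]
STORE_FAST m → m=180. Stack: []
LOAD_FAST_LOAD_FAST m,i → push 180,0. Stack: [180, 0]
BINARY_OP + → 180 + 0 = 180. Stack: [180]
STORE_FAST m → m=180. Stack: []
LOAD_FAST i → push 0. Stack: [0]
LOAD_CONST → push 1. Stack: [0, 1]
BINARY_OP + → 0 + 1 = 1. Stack: [1]
STORE_FAST i → i=1. Stack: []
LOAD_FAST i → push 1. Stack: [1]
LOAD_CONST → push 2. Stack: [1, 2]
COMPARE_OP bool(<) → 1 vs 2 = True. Stack: [True]
POP_JUMP_IF_FALSE → pop True; no jump. Stack: []
LOAD_FAST_LOAD_FAST m,a → push 180,18. Stack: [180, 18]
BINARY_OP + → 180 + 18 = 198. Stack: [198]
STORE_FAST m → m=198. Stack: []
LOAD_FAST_LOAD_FAST m,i → push 198,1. Stack: [198, 1]
BINARY_OP + → 198 + 1 = 199. Stack: [199]
STORE_FAST m → m=199. Stack: []
LOAD_FAST i → push 1. Stack: [1]
LOAD_CONST → push 1. Stack: [1, 1]
BINARY_OP + → 1 + 1 = 2. Stack: [2]
STORE_FAST i → i=2. Stack: []
LOAD_FAST i → push 2. Stack: [2]
LOAD_CONST → push 2. Stack: [2, 2]
COMPARE_OP bool(<) → 2 vs 2 = False. Stack: [False]
POP_JUMP_IF_FALSE → pop False; jump. Stack: []
LOAD_FAST m → push 199. Stack: [199]
RETURN_VALUE → return 199.

199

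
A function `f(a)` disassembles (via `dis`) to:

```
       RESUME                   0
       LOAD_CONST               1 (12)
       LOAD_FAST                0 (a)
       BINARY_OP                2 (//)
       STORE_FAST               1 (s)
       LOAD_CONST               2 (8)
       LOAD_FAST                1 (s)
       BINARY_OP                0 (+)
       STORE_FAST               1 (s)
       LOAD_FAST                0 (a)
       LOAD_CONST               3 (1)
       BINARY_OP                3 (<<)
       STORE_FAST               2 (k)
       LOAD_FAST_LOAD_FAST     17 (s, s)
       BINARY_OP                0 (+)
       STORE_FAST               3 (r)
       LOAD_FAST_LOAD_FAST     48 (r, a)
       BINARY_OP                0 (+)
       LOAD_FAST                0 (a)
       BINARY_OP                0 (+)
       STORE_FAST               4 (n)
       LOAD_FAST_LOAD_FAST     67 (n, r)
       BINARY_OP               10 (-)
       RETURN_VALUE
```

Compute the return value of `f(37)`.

74

LOAD_CONST → push 12. Stack: [12]
LOAD_FAST a → push 37. Stack: [12, 37]
BINARY_OP // → 12 // 37 = 0. Stack: [0]
STORE_FAST s → s=0. Stack: []
LOAD_CONST → push 8. Stack: [8]
LOAD_FAST s → push 0. Stack: [8, 0]
BINARY_OP + → 8 + 0 = 8. Stack: [8]
STORE_FAST s → s=8. Stack: []
LOAD_FAST a → push 37. Stack: [37]
LOAD_CONST → push 1. Stack: [37, 1]
BINARY_OP << → 37 << 1 = 74. Stack: [74]
STORE_FAST k → k=74. Stack: []
LOAD_FAST_LOAD_FAST s,s → push 8,8. Stack: [8, 8]
BINARY_OP + → 8 + 8 = 16. Stack: [16]
STORE_FAST r → r=16. Stack: []
LOAD_FAST_LOAD_FAST r,a → push 16,37. Stack: [16, 37]
BINARY_OP + → 16 + 37 = 53. Stack: [53]
LOAD_FAST a → push 37. Stack: [53, 37]
BINARY_OP + → 53 + 37 = 90. Stack: [90]
STORE_FAST n → n=90. Stack: []
LOAD_FAST_LOAD_FAST n,r → push 90,16. Stack: [90, 16]
BINARY_OP - → 90 - 16 = 74. Stack: [74]
RETURN_VALUE → return 74.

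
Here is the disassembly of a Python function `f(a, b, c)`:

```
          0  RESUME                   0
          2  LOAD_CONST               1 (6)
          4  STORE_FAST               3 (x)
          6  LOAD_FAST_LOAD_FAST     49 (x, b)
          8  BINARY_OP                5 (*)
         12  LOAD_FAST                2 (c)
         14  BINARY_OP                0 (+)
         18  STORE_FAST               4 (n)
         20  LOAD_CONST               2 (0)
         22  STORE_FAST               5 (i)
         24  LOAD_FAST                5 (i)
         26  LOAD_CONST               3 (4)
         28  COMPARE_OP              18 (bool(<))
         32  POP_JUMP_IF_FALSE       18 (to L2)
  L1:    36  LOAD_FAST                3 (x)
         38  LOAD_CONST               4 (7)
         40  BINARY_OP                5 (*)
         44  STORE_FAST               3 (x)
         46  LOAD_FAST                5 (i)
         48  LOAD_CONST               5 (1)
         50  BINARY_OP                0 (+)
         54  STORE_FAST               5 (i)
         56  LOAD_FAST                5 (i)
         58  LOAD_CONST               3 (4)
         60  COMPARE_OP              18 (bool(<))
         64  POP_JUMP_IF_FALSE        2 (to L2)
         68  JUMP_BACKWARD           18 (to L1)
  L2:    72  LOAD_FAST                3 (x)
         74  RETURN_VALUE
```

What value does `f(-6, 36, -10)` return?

14406

LOAD_CONST → push 6. Stack: [6]
STORE_FAST x → x=6. Stack: []
LOAD_FAST_LOAD_FAST x,b → push 6,36. Stack: [6, 36]
BINARY_OP * → 6 * 36 = 216. Stack: [216]
LOAD_FAST c → push -10. Stack: [216, -10]
BINARY_OP + → 216 + -10 = 206. Stack: [206]
STORE_FAST n → n=206. Stack: []
LOAD_CONST → push 0. Stack: [0]
STORE_FAST i → i=0. Stack: []
LOAD_FAST i → push 0. Stack: [0]
LOAD_CONST → push 4. Stack: [0, 4]
COMPARE_OP bool(<) → 0 vs 4 = True. Stack: [True]
POP_JUMP_IF_FALSE → pop True; no jump. Stack: []
LOAD_FAST x → push 6. Stack: [6]
LOAD_CONST → push 7. Stack: [6, 7]
BINARY_OP * → 6 * 7 = 42. Stack: [42]
STORE_FAST x → x=42. Stack: []
LOAD_FAST i → push 0. Stack: [0]
LOAD_CONST → push 1. Stack: [0, 1]
BINARY_OP + → 0 + 1 = 1. Stack: [1]
STORE_FAST i → i=1. Stack: []
LOAD_FAST i → push 1. Stack: [1]
LOAD_CONST → push 4. Stack: [1, 4]
COMPARE_OP bool(<) → 1 vs 4 = True. Stack: [True]
POP_JUMP_IF_FALSE → pop True; no jump. Stack: []
LOAD_FAST x → push 42. Stack: [42]
LOAD_CONST → push 7. Stack: [42, 7]
BINARY_OP * → 42 * 7 = 294. Stack: [294]
STORE_FAST x → x=294. Stack: []
LOAD_FAST i → push 1. Stack: [1]
LOAD_CONST → push 1. Stack: [1, 1]
BINARY_OP + → 1 + 1 = 2. Stack: [2]
STORE_FAST i → i=2. Stack: []
LOAD_FAST i → push 2. Stack: [2]
LOAD_CONST → push 4. Stack: [2, 4]
COMPARE_OP bool(<) → 2 vs 4 = True. Stack: [True]
POP_JUMP_IF_FALSE → pop True; no jump. Stack: []
LOAD_FAST x → push 294. Stack: [294]
LOAD_CONST → push 7. Stack: [294, 7]
BINARY_OP * → 294 * 7 = 2058. Stack: [2058]
STORE_FAST x → x=2058. Stack: []
LOAD_FAST i → push 2. Stack: [2]
LOAD_CONST → push 1. Stack: [2, 1]
BINARY_OP + → 2 + 1 = 3. Stack: [3]
STORE_FAST i → i=3. Stack: []
LOAD_FAST i → push 3. Stack: [3]
LOAD_CONST → push 4. Stack: [3, 4]
COMPARE_OP bool(<) → 3 vs 4 = True. Stack: [True]
POP_JUMP_IF_FALSE → pop True; no jump. Stack: []
LOAD_FAST x → push 2058. Stack: [2058]
LOAD_CONST → push 7. Stack: [2058, 7]
BINARY_OP * → 2058 * 7 = 14406. Stack: [14406]
STORE_FAST x → x=14406. Stack: []
LOAD_FAST i → push 3. Stack: [3]
LOAD_CONST → push 1. Stack: [3, 1]
BINARY_OP + → 3 + 1 = 4. Stack: [4]
STORE_FAST i → i=4. Stack: []
LOAD_FAST i → push 4. Stack: [4]
LOAD_CONST → push 4. Stack: [4, 4]
COMPARE_OP bool(<) → 4 vs 4 = False. Stack: [False]
POP_JUMP_IF_FALSE → pop False; jump. Stack: []
LOAD_FAST x → push 14406. Stack: [14406]
RETURN_VALUE → return 14406.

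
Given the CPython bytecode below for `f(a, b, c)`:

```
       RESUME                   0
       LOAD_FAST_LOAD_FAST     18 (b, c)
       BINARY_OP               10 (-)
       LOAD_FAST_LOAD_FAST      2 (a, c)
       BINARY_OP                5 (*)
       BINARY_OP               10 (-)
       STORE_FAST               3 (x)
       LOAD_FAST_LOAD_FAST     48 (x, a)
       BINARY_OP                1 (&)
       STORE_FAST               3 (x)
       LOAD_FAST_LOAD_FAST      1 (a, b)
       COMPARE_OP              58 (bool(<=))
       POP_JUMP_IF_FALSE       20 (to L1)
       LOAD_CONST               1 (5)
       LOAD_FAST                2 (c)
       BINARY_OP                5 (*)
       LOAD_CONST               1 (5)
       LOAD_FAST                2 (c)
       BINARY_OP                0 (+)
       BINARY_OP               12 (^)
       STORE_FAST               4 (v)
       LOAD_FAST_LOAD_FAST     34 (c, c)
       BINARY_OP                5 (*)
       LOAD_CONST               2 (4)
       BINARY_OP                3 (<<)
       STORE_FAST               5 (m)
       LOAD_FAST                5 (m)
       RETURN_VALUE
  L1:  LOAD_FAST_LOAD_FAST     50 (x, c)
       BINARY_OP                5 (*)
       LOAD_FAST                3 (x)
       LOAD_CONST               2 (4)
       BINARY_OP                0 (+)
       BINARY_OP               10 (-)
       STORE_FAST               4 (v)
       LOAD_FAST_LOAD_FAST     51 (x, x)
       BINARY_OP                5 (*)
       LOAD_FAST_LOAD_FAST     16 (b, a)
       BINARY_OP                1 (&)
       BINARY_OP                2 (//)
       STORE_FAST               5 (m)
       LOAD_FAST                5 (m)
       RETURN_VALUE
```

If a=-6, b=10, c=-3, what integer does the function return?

144

LOAD_FAST_LOAD_FAST b,c → push 10,-3. Stack: [10, -3]
BINARY_OP - → 10 - -3 = 13. Stack: [13]
LOAD_FAST_LOAD_FAST a,c → push -6,-3. Stack: [13, -6, -3]
BINARY_OP * → -6 * -3 = 18. Stack: [13, 18]
BINARY_OP - → 13 - 18 = -5. Stack: [-5]
STORE_FAST x → x=-5. Stack: []
LOAD_FAST_LOAD_FAST x,a → push -5,-6. Stack: [-5, -6]
BINARY_OP & → -5 & -6 = -6. Stack: [-6]
STORE_FAST x → x=-6. Stack: []
LOAD_FAST_LOAD_FAST a,b → push -6,10. Stack: [-6, 10]
COMPARE_OP bool(<=) → -6 vs 10 = True. Stack: [True]
POP_JUMP_IF_FALSE → pop True; no jump. Stack: []
LOAD_CONST → push 5. Stack: [5]
LOAD_FAST c → push -3. Stack: [5, -3]
BINARY_OP * → 5 * -3 = -15. Stack: [-15]
LOAD_CONST → push 5. Stack: [-15, 5]
LOAD_FAST c → push -3. Stack: [-15, 5, -3]
BINARY_OP + → 5 + -3 = 2. Stack: [-15, 2]
BINARY_OP ^ → -15 ^ 2 = -13. Stack: [-13]
STORE_FAST v → v=-13. Stack: []
LOAD_FAST_LOAD_FAST c,c → push -3,-3. Stack: [-3, -3]
BINARY_OP * → -3 * -3 = 9. Stack: [9]
LOAD_CONST → push 4. Stack: [9, 4]
BINARY_OP << → 9 << 4 = 144. Stack: [144]
STORE_FAST m → m=144. Stack: []
LOAD_FAST m → push 144. Stack: [144]
RETURN_VALUE → return 144.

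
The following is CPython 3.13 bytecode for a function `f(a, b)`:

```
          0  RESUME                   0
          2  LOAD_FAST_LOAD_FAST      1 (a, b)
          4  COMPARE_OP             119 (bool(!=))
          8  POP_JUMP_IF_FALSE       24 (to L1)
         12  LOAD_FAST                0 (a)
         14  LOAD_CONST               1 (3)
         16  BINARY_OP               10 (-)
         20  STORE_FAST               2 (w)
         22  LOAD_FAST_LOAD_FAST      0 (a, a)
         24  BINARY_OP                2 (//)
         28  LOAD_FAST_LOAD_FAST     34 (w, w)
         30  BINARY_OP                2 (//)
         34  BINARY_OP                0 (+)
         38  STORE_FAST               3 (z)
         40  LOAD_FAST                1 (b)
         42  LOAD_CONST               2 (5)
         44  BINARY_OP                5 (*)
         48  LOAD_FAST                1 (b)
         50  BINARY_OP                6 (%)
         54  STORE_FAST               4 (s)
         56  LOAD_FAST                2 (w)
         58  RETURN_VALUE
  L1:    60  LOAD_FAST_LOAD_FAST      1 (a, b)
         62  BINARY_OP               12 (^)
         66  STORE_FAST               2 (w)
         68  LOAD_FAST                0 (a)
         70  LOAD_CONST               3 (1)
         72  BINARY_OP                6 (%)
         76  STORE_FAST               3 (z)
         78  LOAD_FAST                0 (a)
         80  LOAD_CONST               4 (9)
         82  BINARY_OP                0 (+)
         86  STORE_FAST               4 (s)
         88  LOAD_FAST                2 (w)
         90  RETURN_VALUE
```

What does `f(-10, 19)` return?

-13

LOAD_FAST_LOAD_FAST a,b → push -10,19. Stack: [-10, 19]
COMPARE_OP bool(!=) → -10 vs 19 = True. Stack: [True]
POP_JUMP_IF_FALSE → pop True; no jump. Stack: []
LOAD_FAST a → push -10. Stack: [-10]
LOAD_CONST → push 3. Stack: [-10, 3]
BINARY_OP - → -10 - 3 = -13. Stack: [-13]
STORE_FAST w → w=-13. Stack: []
LOAD_FAST_LOAD_FAST a,a → push -10,-10. Stack: [-10, -10]
BINARY_OP // → -10 // -10 = 1. Stack: [1]
LOAD_FAST_LOAD_FAST w,w → push -13,-13. Stack: [1, -13, -13]
BINARY_OP // → -13 // -13 = 1. Stack: [1, 1]
BINARY_OP + → 1 + 1 = 2. Stack: [2]
STORE_FAST z → z=2. Stack: []
LOAD_FAST b → push 19. Stack: [19]
LOAD_CONST → push 5. Stack: [19, 5]
BINARY_OP * → 19 * 5 = 95. Stack: [95]
LOAD_FAST b → push 19. Stack: [95, 19]
BINARY_OP % → 95 % 19 = 0. Stack: [0]
STORE_FAST s → s=0. Stack: []
LOAD_FAST w → push -13. Stack: [-13]
RETURN_VALUE → return -13.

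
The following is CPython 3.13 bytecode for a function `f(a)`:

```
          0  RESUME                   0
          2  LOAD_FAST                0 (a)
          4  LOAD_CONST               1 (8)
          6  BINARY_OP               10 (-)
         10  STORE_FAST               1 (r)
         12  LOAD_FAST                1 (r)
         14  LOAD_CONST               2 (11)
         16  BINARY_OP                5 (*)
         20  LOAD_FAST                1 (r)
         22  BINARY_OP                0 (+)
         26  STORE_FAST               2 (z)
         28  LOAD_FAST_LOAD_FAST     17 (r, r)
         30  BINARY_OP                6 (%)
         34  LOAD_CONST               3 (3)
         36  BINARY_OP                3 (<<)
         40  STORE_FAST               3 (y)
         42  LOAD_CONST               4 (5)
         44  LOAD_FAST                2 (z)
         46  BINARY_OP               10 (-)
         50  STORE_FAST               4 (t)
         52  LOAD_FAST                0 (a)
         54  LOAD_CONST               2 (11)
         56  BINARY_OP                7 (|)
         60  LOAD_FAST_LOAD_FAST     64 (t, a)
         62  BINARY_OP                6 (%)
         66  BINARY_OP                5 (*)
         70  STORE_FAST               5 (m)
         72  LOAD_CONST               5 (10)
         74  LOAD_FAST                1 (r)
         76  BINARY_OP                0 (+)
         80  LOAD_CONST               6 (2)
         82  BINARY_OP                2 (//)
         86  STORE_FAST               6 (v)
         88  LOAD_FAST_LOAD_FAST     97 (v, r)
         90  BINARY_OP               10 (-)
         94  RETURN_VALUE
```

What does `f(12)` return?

LOAD_FAST a → push 12. Stack: [12]
LOAD_CONST → push 8. Stack: [12, 8]
BINARY_OP - → 12 - 8 = 4. Stack: [4]
STORE_FAST r → r=4. Stack: []
LOAD_FAST r → push 4. Stack: [4]
LOAD_CONST → push 11. Stack: [4, 11]
BINARY_OP * → 4 * 11 = 44. Stack: [44]
LOAD_FAST r → push 4. Stack: [44, 4]
BINARY_OP + → 44 + 4 = 48. Stack: [48]
STORE_FAST z → z=48. Stack: []
LOAD_FAST_LOAD_FAST r,r → push 4,4. Stack: [4, 4]
BINARY_OP % → 4 % 4 = 0. Stack: [0]
LOAD_CONST → push 3. Stack: [0, 3]
BINARY_OP << → 0 << 3 = 0. Stack: [0]
STORE_FAST y → y=0. Stack: []
LOAD_CONST → push 5. Stack: [5]
LOAD_FAST z → push 48. Stack: [5, 48]
BINARY_OP - → 5 - 48 = -43. Stack: [-43]
STORE_FAST t → t=-43. Stack: []
LOAD_FAST a → push 12. Stack: [12]
LOAD_CONST → push 11. Stack: [12, 11]
BINARY_OP | → 12 | 11 = 15. Stack: [15]
LOAD_FAST_LOAD_FAST t,a → push -43,12. Stack: [15, -43, 12]
BINARY_OP % → -43 % 12 = 5. Stack: [15, 5]
BINARY_OP * → 15 * 5 = 75. Stack: [75]
STORE_FAST m → m=75. Stack: []
LOAD_CONST → push 10. Stack: [10]
LOAD_FAST r → push 4. Stack: [10, 4]
BINARY_OP + → 10 + 4 = 14. Stack: [14]
LOAD_CONST → push 2. Stack: [14, 2]
BINARY_OP // → 14 // 2 = 7. Stack: [7]
STORE_FAST v → v=7. Stack: []
LOAD_FAST_LOAD_FAST v,r → push 7,4. Stack: [7, 4]
BINARY_OP - → 7 - 4 = 3. Stack: [3]
RETURN_VALUE → return 3.

3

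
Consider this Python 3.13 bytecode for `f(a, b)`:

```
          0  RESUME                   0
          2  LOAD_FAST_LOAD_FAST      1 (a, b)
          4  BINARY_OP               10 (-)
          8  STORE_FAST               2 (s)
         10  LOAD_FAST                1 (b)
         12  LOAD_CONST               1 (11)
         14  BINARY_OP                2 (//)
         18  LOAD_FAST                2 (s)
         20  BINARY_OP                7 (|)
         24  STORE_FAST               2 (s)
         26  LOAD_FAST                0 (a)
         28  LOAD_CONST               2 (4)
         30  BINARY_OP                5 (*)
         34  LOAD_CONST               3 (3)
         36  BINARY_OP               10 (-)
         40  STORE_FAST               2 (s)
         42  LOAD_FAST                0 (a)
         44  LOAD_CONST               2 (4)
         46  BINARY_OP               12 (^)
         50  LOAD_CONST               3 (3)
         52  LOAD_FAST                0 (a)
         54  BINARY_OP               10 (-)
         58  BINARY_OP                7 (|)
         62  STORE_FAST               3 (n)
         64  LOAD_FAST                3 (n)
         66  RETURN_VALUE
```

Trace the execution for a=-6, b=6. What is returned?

-1

LOAD_FAST_LOAD_FAST a,b → push -6,6. Stack: [-6, 6]
BINARY_OP - → -6 - 6 = -12. Stack: [-12]
STORE_FAST s → s=-12. Stack: []
LOAD_FAST b → push 6. Stack: [6]
LOAD_CONST → push 11. Stack: [6, 11]
BINARY_OP // → 6 // 11 = 0. Stack: [0]
LOAD_FAST s → push -12. Stack: [0, -12]
BINARY_OP | → 0 | -12 = -12. Stack: [-12]
STORE_FAST s → s=-12. Stack: []
LOAD_FAST a → push -6. Stack: [-6]
LOAD_CONST → push 4. Stack: [-6, 4]
BINARY_OP * → -6 * 4 = -24. Stack: [-24]
LOAD_CONST → push 3. Stack: [-24, 3]
BINARY_OP - → -24 - 3 = -27. Stack: [-27]
STORE_FAST s → s=-27. Stack: []
LOAD_FAST a → push -6. Stack: [-6]
LOAD_CONST → push 4. Stack: [-6, 4]
BINARY_OP ^ → -6 ^ 4 = -2. Stack: [-2]
LOAD_CONST → push 3. Stack: [-2, 3]
LOAD_FAST a → push -6. Stack: [-2, 3, -6]
BINARY_OP - → 3 - -6 = 9. Stack: [-2, 9]
BINARY_OP | → -2 | 9 = -1. Stack: [-1]
STORE_FAST n → n=-1. Stack: []
LOAD_FAST n → push -1. Stack: [-1]
RETURN_VALUE → return -1.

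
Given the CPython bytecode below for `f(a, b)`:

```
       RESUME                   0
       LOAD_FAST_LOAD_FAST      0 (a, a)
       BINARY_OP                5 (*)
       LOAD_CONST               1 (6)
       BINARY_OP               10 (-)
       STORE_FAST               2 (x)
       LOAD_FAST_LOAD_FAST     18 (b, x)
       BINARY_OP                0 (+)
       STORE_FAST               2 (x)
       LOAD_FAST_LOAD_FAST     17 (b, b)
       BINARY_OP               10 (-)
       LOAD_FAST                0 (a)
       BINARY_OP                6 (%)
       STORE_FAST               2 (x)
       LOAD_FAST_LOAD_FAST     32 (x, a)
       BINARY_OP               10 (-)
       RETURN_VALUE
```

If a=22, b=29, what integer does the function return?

-22

LOAD_FAST_LOAD_FAST a,a → push 22,22. Stack: [22, 22]
BINARY_OP * → 22 * 22 = 484. Stack: [484]
LOAD_CONST → push 6. Stack: [484, 6]
BINARY_OP - → 484 - 6 = 478. Stack: [478]
STORE_FAST x → x=478. Stack: []
LOAD_FAST_LOAD_FAST b,x → push 29,478. Stack: [29, 478]
BINARY_OP + → 29 + 478 = 507. Stack: [507]
STORE_FAST x → x=507. Stack: []
LOAD_FAST_LOAD_FAST b,b → push 29,29. Stack: [29, 29]
BINARY_OP - → 29 - 29 = 0. Stack: [0]
LOAD_FAST a → push 22. Stack: [0, 22]
BINARY_OP % → 0 % 22 = 0. Stack: [0]
STORE_FAST x → x=0. Stack: []
LOAD_FAST_LOAD_FAST x,a → push 0,22. Stack: [0, 22]
BINARY_OP - → 0 - 22 = -22. Stack: [-22]
RETURN_VALUE → return -22.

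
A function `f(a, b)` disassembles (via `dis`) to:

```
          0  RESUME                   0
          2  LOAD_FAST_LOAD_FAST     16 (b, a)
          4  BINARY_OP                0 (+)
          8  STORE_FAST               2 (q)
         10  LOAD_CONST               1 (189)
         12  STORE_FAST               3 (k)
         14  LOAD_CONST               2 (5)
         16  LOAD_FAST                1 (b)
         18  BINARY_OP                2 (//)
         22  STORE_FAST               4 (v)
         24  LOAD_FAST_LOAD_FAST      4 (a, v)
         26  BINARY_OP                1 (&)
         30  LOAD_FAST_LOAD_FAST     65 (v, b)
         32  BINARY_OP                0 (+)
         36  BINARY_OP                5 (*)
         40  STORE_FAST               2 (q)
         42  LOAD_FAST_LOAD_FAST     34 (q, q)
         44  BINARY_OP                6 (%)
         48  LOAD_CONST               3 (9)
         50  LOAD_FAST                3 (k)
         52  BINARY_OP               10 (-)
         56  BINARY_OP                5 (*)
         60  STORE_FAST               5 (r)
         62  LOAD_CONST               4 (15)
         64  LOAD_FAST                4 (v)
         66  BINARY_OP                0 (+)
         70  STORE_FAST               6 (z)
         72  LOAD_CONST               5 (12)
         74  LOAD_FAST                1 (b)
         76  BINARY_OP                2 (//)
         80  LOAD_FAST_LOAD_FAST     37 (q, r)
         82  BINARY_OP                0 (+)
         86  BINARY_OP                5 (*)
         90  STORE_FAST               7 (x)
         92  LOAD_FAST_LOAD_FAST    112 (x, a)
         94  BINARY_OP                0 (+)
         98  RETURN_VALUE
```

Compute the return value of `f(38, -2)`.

LOAD_FAST_LOAD_FAST b,a → push -2,38. Stack: [-2, 38]
BINARY_OP + → -2 + 38 = 36. Stack: [36]
STORE_FAST q → q=36. Stack: []
LOAD_CONST → push 189. Stack: [189]
STORE_FAST k → k=189. Stack: []
LOAD_CONST → push 5. Stack: [5]
LOAD_FAST b → push -2. Stack: [5, -2]
BINARY_OP // → 5 // -2 = -3. Stack: [-3]
STORE_FAST v → v=-3. Stack: []
LOAD_FAST_LOAD_FAST a,v → push 38,-3. Stack: [38, -3]
BINARY_OP & → 38 & -3 = 36. Stack: [36]
LOAD_FAST_LOAD_FAST v,b → push -3,-2. Stack: [36, -3, -2]
BINARY_OP + → -3 + -2 = -5. Stack: [36, -5]
BINARY_OP * → 36 * -5 = -180. Stack: [-180]
STORE_FAST q → q=-180. Stack: []
LOAD_FAST_LOAD_FAST q,q → push -180,-180. Stack: [-180, -180]
BINARY_OP % → -180 % -180 = 0. Stack: [0]
LOAD_CONST → push 9. Stack: [0, 9]
LOAD_FAST k → push 189. Stack: [0, 9, 189]
BINARY_OP - → 9 - 189 = -180. Stack: [0, -180]
BINARY_OP * → 0 * -180 = 0. Stack: [0]
STORE_FAST r → r=0. Stack: []
LOAD_CONST → push 15. Stack: [15]
LOAD_FAST v → push -3. Stack: [15, -3]
BINARY_OP + → 15 + -3 = 12. Stack: [12]
STORE_FAST z → z=12. Stack: []
LOAD_CONST → push 12. Stack: [12]
LOAD_FAST b → push -2. Stack: [12, -2]
BINARY_OP // → 12 // -2 = -6. Stack: [-6]
LOAD_FAST_LOAD_FAST q,r → push -180,0. Stack: [-6, -180, 0]
BINARY_OP + → -180 + 0 = -180. Stack: [-6, -180]
BINARY_OP * → -6 * -180 = 1080. Stack: [1080]
STORE_FAST x → x=1080. Stack: []
LOAD_FAST_LOAD_FAST x,a → push 1080,38. Stack: [1080, 38]
BINARY_OP + → 1080 + 38 = 1118. Stack: [1118]
RETURN_VALUE → return 1118.

1118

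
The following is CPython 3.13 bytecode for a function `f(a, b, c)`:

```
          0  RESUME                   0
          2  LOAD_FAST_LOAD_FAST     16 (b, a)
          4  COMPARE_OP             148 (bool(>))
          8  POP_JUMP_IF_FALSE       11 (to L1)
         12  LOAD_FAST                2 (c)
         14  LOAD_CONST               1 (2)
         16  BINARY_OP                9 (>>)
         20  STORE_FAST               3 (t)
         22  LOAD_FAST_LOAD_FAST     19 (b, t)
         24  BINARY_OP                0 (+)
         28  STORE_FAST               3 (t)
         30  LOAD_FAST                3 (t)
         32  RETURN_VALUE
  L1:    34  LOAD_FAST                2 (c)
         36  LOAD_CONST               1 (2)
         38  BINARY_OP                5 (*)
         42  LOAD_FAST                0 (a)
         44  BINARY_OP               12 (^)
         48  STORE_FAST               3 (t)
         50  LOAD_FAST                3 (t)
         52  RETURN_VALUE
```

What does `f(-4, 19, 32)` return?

27

LOAD_FAST_LOAD_FAST b,a → push 19,-4. Stack: [19, -4]
COMPARE_OP bool(>) → 19 vs -4 = True. Stack: [True]
POP_JUMP_IF_FALSE → pop True; no jump. Stack: []
LOAD_FAST c → push 32. Stack: [32]
LOAD_CONST → push 2. Stack: [32, 2]
BINARY_OP >> → 32 >> 2 = 8. Stack: [8]
STORE_FAST t → t=8. Stack: []
LOAD_FAST_LOAD_FAST b,t → push 19,8. Stack: [19, 8]
BINARY_OP + → 19 + 8 = 27. Stack: [27]
STORE_FAST t → t=27. Stack: []
LOAD_FAST t → push 27. Stack: [27]
RETURN_VALUE → return 27.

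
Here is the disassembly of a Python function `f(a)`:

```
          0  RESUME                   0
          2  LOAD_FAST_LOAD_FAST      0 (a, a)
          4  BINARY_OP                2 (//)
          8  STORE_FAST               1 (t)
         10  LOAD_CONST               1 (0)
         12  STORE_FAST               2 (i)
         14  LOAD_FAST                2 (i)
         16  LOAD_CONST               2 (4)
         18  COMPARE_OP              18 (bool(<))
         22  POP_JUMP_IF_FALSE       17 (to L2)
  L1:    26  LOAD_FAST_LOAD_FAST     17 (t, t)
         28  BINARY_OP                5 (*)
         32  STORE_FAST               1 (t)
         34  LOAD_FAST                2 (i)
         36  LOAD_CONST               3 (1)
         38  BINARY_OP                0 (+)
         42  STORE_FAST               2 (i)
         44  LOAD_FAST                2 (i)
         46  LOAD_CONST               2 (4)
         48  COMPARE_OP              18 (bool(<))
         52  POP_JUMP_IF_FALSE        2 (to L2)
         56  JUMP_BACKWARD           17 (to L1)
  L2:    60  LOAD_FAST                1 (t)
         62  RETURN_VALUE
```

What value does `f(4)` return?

LOAD_FAST_LOAD_FAST a,a → push 4,4. Stack: [4, 4]
BINARY_OP // → 4 // 4 = 1. Stack: [1]
STORE_FAST t → t=1. Stack: []
LOAD_CONST → push 0. Stack: [0]
STORE_FAST i → i=0. Stack: []
LOAD_FAST i → push 0. Stack: [0]
LOAD_CONST → push 4. Stack: [0, 4]
COMPARE_OP bool(<) → 0 vs 4 = True. Stack: [True]
POP_JUMP_IF_FALSE → pop True; no jump. Stack: []
LOAD_FAST_LOAD_FAST t,t → push 1,1. Stack: [1, 1]
BINARY_OP * → 1 * 1 = 1. Stack: [1]
STORE_FAST t → t=1. Stack: []
LOAD_FAST i → push 0. Stack: [0]
LOAD_CONST → push 1. Stack: [0, 1]
BINARY_OP + → 0 + 1 = 1. Stack: [1]
STORE_FAST i → i=1. Stack: []
LOAD_FAST i → push 1. Stack: [1]
LOAD_CONST → push 4. Stack: [1, 4]
COMPARE_OP bool(<) → 1 vs 4 = True. Stack: [True]
POP_JUMP_IF_FALSE → pop True; no jump. Stack: []
LOAD_FAST_LOAD_FAST t,t → push 1,1. Stack: [1, 1]
BINARY_OP * → 1 * 1 = 1. Stack: [1]
STORE_FAST t → t=1. Stack: []
LOAD_FAST i → push 1. Stack: [1]
LOAD_CONST → push 1. Stack: [1, 1]
BINARY_OP + → 1 + 1 = 2. Stack: [2]
STORE_FAST i → i=2. Stack: []
LOAD_FAST i → push 2. Stack: [2]
LOAD_CONST → push 4. Stack: [2, 4]
COMPARE_OP bool(<) → 2 vs 4 = True. Stack: [True]
POP_JUMP_IF_FALSE → pop True; no jump. Stack: []
LOAD_FAST_LOAD_FAST t,t → push 1,1. Stack: [1, 1]
BINARY_OP * → 1 * 1 = 1. Stack: [1]
STORE_FAST t → t=1. Stack: []
LOAD_FAST i → push 2. Stack: [2]
LOAD_CONST → push 1. Stack: [2, 1]
BINARY_OP + → 2 + 1 = 3. Stack: [3]
STORE_FAST i → i=3. Stack: []
LOAD_FAST i → push 3. Stack: [3]
LOAD_CONST → push 4. Stack: [3, 4]
COMPARE_OP bool(<) → 3 vs 4 = True. Stack: [True]
POP_JUMP_IF_FALSE → pop True; no jump. Stack: []
LOAD_FAST_LOAD_FAST t,t → push 1,1. Stack: [1, 1]
BINARY_OP * → 1 * 1 = 1. Stack: [1]
STORE_FAST t → t=1. Stack: []
LOAD_FAST i → push 3. Stack: [3]
LOAD_CONST → push 1. Stack: [3, 1]
BINARY_OP + → 3 + 1 = 4. Stack: [4]
STORE_FAST i → i=4. Stack: []
LOAD_FAST i → push 4. Stack: [4]
LOAD_CONST → push 4. Stack: [4, 4]
COMPARE_OP bool(<) → 4 vs 4 = False. Stack: [False]
POP_JUMP_IF_FALSE → pop False; jump. Stack: []
LOAD_FAST t → push 1. Stack: [1]
RETURN_VALUE → return 1.

1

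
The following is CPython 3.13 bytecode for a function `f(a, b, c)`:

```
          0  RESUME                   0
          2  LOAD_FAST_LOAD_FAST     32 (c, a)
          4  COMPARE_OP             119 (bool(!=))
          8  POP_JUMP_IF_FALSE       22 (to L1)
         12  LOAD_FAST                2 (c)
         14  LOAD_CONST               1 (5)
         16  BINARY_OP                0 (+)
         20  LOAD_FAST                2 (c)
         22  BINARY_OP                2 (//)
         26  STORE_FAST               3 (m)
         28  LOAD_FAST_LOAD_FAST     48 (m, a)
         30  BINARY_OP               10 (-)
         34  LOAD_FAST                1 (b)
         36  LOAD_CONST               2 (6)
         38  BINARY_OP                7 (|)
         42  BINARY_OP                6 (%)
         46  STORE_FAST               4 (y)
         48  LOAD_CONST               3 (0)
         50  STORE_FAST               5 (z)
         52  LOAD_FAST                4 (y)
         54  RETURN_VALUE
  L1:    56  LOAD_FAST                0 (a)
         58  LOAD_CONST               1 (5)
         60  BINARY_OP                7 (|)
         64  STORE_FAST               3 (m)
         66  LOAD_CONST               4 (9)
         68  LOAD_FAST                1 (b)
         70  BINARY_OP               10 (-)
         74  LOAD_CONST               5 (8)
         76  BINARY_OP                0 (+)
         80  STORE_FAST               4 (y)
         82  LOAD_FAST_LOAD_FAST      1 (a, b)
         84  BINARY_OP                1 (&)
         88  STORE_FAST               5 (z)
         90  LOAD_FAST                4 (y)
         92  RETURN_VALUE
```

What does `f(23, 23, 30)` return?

1

LOAD_FAST_LOAD_FAST c,a → push 30,23. Stack: [30, 23]
COMPARE_OP bool(!=) → 30 vs 23 = True. Stack: [True]
POP_JUMP_IF_FALSE → pop True; no jump. Stack: []
LOAD_FAST c → push 30. Stack: [30]
LOAD_CONST → push 5. Stack: [30, 5]
BINARY_OP + → 30 + 5 = 35. Stack: [35]
LOAD_FAST c → push 30. Stack: [35, 30]
BINARY_OP // → 35 // 30 = 1. Stack: [1]
STORE_FAST m → m=1. Stack: []
LOAD_FAST_LOAD_FAST m,a → push 1,23. Stack: [1, 23]
BINARY_OP - → 1 - 23 = -22. Stack: [-22]
LOAD_FAST b → push 23. Stack: [-22, 23]
LOAD_CONST → push 6. Stack: [-22, 23, 6]
BINARY_OP | → 23 | 6 = 23. Stack: [-22, 23]
BINARY_OP % → -22 % 23 = 1. Stack: [1]
STORE_FAST y → y=1. Stack: []
LOAD_CONST → push 0. Stack: [0]
STORE_FAST z → z=0. Stack: []
LOAD_FAST y → push 1. Stack: [1]
RETURN_VALUE → return 1.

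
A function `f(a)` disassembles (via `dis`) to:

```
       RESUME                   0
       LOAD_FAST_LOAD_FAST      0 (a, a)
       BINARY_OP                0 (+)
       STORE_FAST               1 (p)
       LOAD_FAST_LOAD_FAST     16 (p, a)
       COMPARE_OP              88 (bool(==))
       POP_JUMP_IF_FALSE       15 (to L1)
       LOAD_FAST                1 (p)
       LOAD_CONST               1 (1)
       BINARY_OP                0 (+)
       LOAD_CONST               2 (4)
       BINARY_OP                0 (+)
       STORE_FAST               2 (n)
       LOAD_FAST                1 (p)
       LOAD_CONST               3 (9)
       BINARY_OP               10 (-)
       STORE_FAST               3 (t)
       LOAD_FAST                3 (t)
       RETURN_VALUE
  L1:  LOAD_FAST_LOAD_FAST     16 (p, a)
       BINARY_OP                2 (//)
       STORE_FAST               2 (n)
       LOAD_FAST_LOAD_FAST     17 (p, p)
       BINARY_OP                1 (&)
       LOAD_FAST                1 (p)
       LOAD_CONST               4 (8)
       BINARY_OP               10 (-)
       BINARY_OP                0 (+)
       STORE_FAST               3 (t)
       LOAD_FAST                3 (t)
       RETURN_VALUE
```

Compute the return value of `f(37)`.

LOAD_FAST_LOAD_FAST a,a → push 37,37. Stack: [37, 37]
BINARY_OP + → 37 + 37 = 74. Stack: [74]
STORE_FAST p → p=74. Stack: []
LOAD_FAST_LOAD_FAST p,a → push 74,37. Stack: [74, 37]
COMPARE_OP bool(==) → 74 vs 37 = False. Stack: [False]
POP_JUMP_IF_FALSE → pop False; jump. Stack: []
LOAD_FAST_LOAD_FAST p,a → push 74,37. Stack: [74, 37]
BINARY_OP // → 74 // 37 = 2. Stack: [2]
STORE_FAST n → n=2. Stack: []
LOAD_FAST_LOAD_FAST p,p → push 74,74. Stack: [74, 74]
BINARY_OP & → 74 & 74 = 74. Stack: [74]
LOAD_FAST p → push 74. Stack: [74, 74]
LOAD_CONST → push 8. Stack: [74, 74, 8]
BINARY_OP - → 74 - 8 = 66. Stack: [74, 66]
BINARY_OP + → 74 + 66 = 140. Stack: [140]
STORE_FAST t → t=140. Stack: []
LOAD_FAST t → push 140. Stack: [140]
RETURN_VALUE → return 140.

140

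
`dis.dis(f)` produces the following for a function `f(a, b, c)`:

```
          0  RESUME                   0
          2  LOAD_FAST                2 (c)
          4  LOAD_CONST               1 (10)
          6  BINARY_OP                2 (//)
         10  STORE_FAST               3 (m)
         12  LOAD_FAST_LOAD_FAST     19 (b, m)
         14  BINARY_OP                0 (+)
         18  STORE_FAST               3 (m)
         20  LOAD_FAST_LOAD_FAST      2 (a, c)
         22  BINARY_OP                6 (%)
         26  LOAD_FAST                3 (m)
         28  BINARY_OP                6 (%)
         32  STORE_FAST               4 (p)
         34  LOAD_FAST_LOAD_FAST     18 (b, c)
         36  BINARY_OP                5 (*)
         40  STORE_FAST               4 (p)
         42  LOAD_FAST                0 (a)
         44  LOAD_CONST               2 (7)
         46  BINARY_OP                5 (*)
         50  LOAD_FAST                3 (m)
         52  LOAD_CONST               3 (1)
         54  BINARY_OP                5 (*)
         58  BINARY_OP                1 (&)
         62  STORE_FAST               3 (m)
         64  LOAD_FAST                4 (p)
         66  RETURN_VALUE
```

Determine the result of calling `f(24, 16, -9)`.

LOAD_FAST c → push -9. Stack: [-9]
LOAD_CONST → push 10. Stack: [-9, 10]
BINARY_OP // → -9 // 10 = -1. Stack: [-1]
STORE_FAST m → m=-1. Stack: []
LOAD_FAST_LOAD_FAST b,m → push 16,-1. Stack: [16, -1]
BINARY_OP + → 16 + -1 = 15. Stack: [15]
STORE_FAST m → m=15. Stack: []
LOAD_FAST_LOAD_FAST a,c → push 24,-9. Stack: [24, -9]
BINARY_OP % → 24 % -9 = -3. Stack: [-3]
LOAD_FAST m → push 15. Stack: [-3, 15]
BINARY_OP % → -3 % 15 = 12. Stack: [12]
STORE_FAST p → p=12. Stack: []
LOAD_FAST_LOAD_FAST b,c → push 16,-9. Stack: [16, -9]
BINARY_OP * → 16 * -9 = -144. Stack: [-144]
STORE_FAST p → p=-144. Stack: []
LOAD_FAST a → push 24. Stack: [24]
LOAD_CONST → push 7. Stack: [24, 7]
BINARY_OP * → 24 * 7 = 168. Stack: [168]
LOAD_FAST m → push 15. Stack: [168, 15]
LOAD_CONST → push 1. Stack: [168, 15, 1]
BINARY_OP * → 15 * 1 = 15. Stack: [168, 15]
BINARY_OP & → 168 & 15 = 8. Stack: [8]
STORE_FAST m → m=8. Stack: []
LOAD_FAST p → push -144. Stack: [-144]
RETURN_VALUE → return -144.

-144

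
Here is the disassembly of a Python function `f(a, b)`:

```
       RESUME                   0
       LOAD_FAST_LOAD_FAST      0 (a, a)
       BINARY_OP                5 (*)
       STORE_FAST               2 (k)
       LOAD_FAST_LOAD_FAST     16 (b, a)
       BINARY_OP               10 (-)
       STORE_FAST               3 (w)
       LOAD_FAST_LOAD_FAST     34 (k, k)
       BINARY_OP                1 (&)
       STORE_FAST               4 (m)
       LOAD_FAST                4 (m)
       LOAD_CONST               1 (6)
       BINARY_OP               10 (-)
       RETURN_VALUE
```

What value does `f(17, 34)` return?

LOAD_FAST_LOAD_FAST a,a → push 17,17. Stack: [17, 17]
BINARY_OP * → 17 * 17 = 289. Stack: [289]
STORE_FAST k → k=289. Stack: []
LOAD_FAST_LOAD_FAST b,a → push 34,17. Stack: [34, 17]
BINARY_OP - → 34 - 17 = 17. Stack: [17]
STORE_FAST w → w=17. Stack: []
LOAD_FAST_LOAD_FAST k,k → push 289,289. Stack: [289, 289]
BINARY_OP & → 289 & 289 = 289. Stack: [289]
STORE_FAST m → m=289. Stack: []
LOAD_FAST m → push 289. Stack: [289]
LOAD_CONST → push 6. Stack: [289, 6]
BINARY_OP - → 289 - 6 = 283. Stack: [283]
RETURN_VALUE → return 283.

283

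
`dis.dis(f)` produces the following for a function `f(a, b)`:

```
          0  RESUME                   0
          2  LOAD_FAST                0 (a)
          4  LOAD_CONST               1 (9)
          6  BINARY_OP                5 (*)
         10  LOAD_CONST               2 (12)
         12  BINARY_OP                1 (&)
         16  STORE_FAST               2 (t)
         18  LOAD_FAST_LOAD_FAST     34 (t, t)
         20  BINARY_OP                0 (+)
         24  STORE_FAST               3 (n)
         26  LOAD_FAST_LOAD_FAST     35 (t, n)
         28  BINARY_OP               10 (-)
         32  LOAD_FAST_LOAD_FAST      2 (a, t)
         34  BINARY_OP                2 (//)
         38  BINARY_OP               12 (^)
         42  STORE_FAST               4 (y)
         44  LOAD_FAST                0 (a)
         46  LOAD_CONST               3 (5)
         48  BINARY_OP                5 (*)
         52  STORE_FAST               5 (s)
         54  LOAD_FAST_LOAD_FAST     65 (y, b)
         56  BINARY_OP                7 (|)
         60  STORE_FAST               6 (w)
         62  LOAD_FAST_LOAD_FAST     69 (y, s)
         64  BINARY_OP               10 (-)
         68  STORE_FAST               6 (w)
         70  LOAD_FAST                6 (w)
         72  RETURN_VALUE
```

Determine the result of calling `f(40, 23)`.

LOAD_FAST a → push 40. Stack: [40]
LOAD_CONST → push 9. Stack: [40, 9]
BINARY_OP * → 40 * 9 = 360. Stack: [360]
LOAD_CONST → push 12. Stack: [360, 12]
BINARY_OP & → 360 & 12 = 8. Stack: [8]
STORE_FAST t → t=8. Stack: []
LOAD_FAST_LOAD_FAST t,t → push 8,8. Stack: [8, 8]
BINARY_OP + → 8 + 8 = 16. Stack: [16]
STORE_FAST n → n=16. Stack: []
LOAD_FAST_LOAD_FAST t,n → push 8,16. Stack: [8, 16]
BINARY_OP - → 8 - 16 = -8. Stack: [-8]
LOAD_FAST_LOAD_FAST a,t → push 40,8. Stack: [-8, 40, 8]
BINARY_OP // → 40 // 8 = 5. Stack: [-8, 5]
BINARY_OP ^ → -8 ^ 5 = -3. Stack: [-3]
STORE_FAST y → y=-3. Stack: []
LOAD_FAST a → push 40. Stack: [40]
LOAD_CONST → push 5. Stack: [40, 5]
BINARY_OP * → 40 * 5 = 200. Stack: [200]
STORE_FAST s → s=200. Stack: []
LOAD_FAST_LOAD_FAST y,b → push -3,23. Stack: [-3, 23]
BINARY_OP | → -3 | 23 = -1. Stack: [-1]
STORE_FAST w → w=-1. Stack: []
LOAD_FAST_LOAD_FAST y,s → push -3,200. Stack: [-3, 200]
BINARY_OP - → -3 - 200 = -203. Stack: [-203]
STORE_FAST w → w=-203. Stack: []
LOAD_FAST w → push -203. Stack: [-203]
RETURN_VALUE → return -203.

-203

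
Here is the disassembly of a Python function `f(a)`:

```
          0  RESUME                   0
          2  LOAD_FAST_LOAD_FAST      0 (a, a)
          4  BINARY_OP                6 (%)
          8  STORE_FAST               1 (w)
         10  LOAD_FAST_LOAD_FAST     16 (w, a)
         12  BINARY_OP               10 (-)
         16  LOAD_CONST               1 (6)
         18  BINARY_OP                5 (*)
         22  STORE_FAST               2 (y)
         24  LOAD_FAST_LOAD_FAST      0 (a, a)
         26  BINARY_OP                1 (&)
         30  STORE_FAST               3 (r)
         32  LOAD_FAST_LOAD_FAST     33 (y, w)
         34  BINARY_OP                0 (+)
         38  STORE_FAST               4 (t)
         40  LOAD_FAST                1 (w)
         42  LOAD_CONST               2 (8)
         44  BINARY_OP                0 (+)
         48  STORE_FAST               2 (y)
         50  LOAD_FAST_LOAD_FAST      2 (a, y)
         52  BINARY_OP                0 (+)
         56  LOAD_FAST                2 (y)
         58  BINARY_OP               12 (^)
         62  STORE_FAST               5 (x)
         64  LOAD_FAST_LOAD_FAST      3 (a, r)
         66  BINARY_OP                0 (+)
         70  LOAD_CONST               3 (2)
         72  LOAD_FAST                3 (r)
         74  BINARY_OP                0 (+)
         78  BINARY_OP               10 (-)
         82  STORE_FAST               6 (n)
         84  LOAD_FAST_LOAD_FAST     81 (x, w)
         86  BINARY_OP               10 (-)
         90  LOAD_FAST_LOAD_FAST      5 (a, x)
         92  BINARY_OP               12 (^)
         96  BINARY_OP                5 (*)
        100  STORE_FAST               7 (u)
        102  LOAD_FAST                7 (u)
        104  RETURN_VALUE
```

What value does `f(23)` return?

LOAD_FAST_LOAD_FAST a,a → push 23,23. Stack: [23, 23]
BINARY_OP % → 23 % 23 = 0. Stack: [0]
STORE_FAST w → w=0. Stack: []
LOAD_FAST_LOAD_FAST w,a → push 0,23. Stack: [0, 23]
BINARY_OP - → 0 - 23 = -23. Stack: [-23]
LOAD_CONST → push 6. Stack: [-23, 6]
BINARY_OP * → -23 * 6 = -138. Stack: [-138]
STORE_FAST y → y=-138. Stack: []
LOAD_FAST_LOAD_FAST a,a → push 23,23. Stack: [23, 23]
BINARY_OP & → 23 & 23 = 23. Stack: [23]
STORE_FAST r → r=23. Stack: []
LOAD_FAST_LOAD_FAST y,w → push -138,0. Stack: [-138, 0]
BINARY_OP + → -138 + 0 = -138. Stack: [-138]
STORE_FAST t → t=-138. Stack: []
LOAD_FAST w → push 0. Stack: [0]
LOAD_CONST → push 8. Stack: [0, 8]
BINARY_OP + → 0 + 8 = 8. Stack: [8]
STORE_FAST y → y=8. Stack: []
LOAD_FAST_LOAD_FAST a,y → push 23,8. Stack: [23, 8]
BINARY_OP + → 23 + 8 = 31. Stack: [31]
LOAD_FAST y → push 8. Stack: [31, 8]
BINARY_OP ^ → 31 ^ 8 = 23. Stack: [23]
STORE_FAST x → x=23. Stack: []
LOAD_FAST_LOAD_FAST a,r → push 23,23. Stack: [23, 23]
BINARY_OP + → 23 + 23 = 46. Stack: [46]
LOAD_CONST → push 2. Stack: [46, 2]
LOAD_FAST r → push 23. Stack: [46, 2, 23]
BINARY_OP + → 2 + 23 = 25. Stack: [46, 25]
BINARY_OP - → 46 - 25 = 21. Stack: [21]
STORE_FAST n → n=21. Stack: []
LOAD_FAST_LOAD_FAST x,w → push 23,0. Stack: [23, 0]
BINARY_OP - → 23 - 0 = 23. Stack: [23]
LOAD_FAST_LOAD_FAST a,x → push 23,23. Stack: [23, 23, 23]
BINARY_OP ^ → 23 ^ 23 = 0. Stack: [23, 0]
BINARY_OP * → 23 * 0 = 0. Stack: [0]
STORE_FAST u → u=0. Stack: []
LOAD_FAST u → push 0. Stack: [0]
RETURN_VALUE → return 0.

0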